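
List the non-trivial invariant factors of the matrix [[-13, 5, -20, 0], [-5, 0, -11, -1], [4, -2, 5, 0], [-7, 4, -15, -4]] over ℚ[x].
The Jordan structure of A has elementary divisors (x + 3)^3, (x + 3). Arranging the block sizes at each eigenvalue in decreasing order and taking row products gives the invariant factors.

Invariant factors (smallest first, each dividing the next): x + 3, (x + 3)^3.

Check: the last factor (x + 3)^3 is the minimal polynomial, and the product (x + 3)^4 is the characteristic polynomial.

x + 3, (x + 3)^3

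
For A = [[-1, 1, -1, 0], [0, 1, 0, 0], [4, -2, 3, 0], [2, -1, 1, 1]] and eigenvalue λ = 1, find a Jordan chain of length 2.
v_1 = [[0, 1, 0, 1]]^T, v_2 = [[1, 0, -2, -1]]^T

We seek v_1 ∈ ker((A - I)^2) \ ker(A - I), then set v_{i+1} = (A - I) v_i.

One such chain is v_1 = [[0, 1, 0, 1]]^T, v_2 = [[1, 0, -2, -1]]^T. Check: (A - I) v_2 = [[0, 0, 0, 0]]^T = 0.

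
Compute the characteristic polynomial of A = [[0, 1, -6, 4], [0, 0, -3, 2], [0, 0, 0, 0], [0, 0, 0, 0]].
χ_A(x) = x^4

xI - A = [[x, -1, 6, -4], [0, x, 3, -2], [0, 0, x, 0], [0, 0, 0, x]].

Expanding det(xI - A) along the first row:
det(xI - A) = + (x)·det([[x, 3, -2], [0, x, 0], [0, 0, x]]) - (-1)·det([[0, 3, -2], [0, x, 0], [0, 0, x]]) + (6)·det([[0, x, -2], [0, 0, 0], [0, 0, x]]) - (-4)·det([[0, x, 3], [0, 0, x], [0, 0, 0]]).

Evaluating gives χ_A(x) = x^4.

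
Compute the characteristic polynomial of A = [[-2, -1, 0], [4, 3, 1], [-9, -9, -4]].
χ_A(x) = (x + 1)^3

xI - A = [[x + 2, 1, 0], [-4, x - 3, -1], [9, 9, x + 4]].

Expanding det(xI - A) along the first row:
det(xI - A) = + (x + 2)·det([[x - 3, -1], [9, x + 4]]) - (1)·det([[-4, -1], [9, x + 4]]) + (0)·det([[-4, x - 3], [9, 9]]).

Evaluating gives χ_A(x) = x^3 + 3x^2 + 3x + 1 = (x + 1)^3.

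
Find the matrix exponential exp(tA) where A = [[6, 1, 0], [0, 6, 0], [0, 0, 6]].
A has Jordan form J = [[6, 1, 0], [0, 6, 0], [0, 0, 6]] with A = PJP^{-1}, so e^{tA} = P e^{tJ} P^{-1}.

For a Jordan block J_k(λ), e^{tJ_k(λ)} = e^{λt} · (I + tN + t^2 N^2/2! + ... + t^{k-1} N^{k-1}/(k-1)!) where N is the nilpotent superdiagonal part.

Assembling the blocks and conjugating back gives the entries of e^{tA} as shown above.

e^{tA} = [[e^{6*t}, t*e^{6*t}, 0], [0, e^{6*t}, 0], [0, 0, e^{6*t}]]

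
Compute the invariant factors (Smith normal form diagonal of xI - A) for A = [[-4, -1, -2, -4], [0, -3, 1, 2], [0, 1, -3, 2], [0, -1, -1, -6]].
x + 4, (x + 4)^3

The Jordan structure of A has elementary divisors (x + 4)^3, (x + 4). Arranging the block sizes at each eigenvalue in decreasing order and taking row products gives the invariant factors.

Invariant factors (smallest first, each dividing the next): x + 4, (x + 4)^3.

Check: the last factor (x + 4)^3 is the minimal polynomial, and the product (x + 4)^4 is the characteristic polynomial.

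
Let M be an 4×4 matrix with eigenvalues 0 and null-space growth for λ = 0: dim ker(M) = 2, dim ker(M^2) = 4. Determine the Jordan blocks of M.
Jordan blocks: (0, 2), (0, 2)

λ = 0: successive nullity increments [2, 2] count blocks of size ≥ k; block sizes are [2, 2].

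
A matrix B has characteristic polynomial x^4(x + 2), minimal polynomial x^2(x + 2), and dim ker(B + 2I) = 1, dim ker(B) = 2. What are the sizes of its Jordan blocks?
λ = -2: algebraic multiplicity 1 (exponent in χ_B), largest block size 1 (exponent in m_B), 1 block (geometric multiplicity). This forces block sizes [1].
λ = 0: algebraic multiplicity 4 (exponent in χ_B), largest block size 2 (exponent in m_B), 2 blocks (geometric multiplicity). These force block sizes [2, 2].

Jordan blocks: (-2, 1), (0, 2), (0, 2)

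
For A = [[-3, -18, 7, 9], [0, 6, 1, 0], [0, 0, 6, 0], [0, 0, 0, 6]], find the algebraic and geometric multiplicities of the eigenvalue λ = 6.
The characteristic polynomial is (x - 6)^3(x + 3), so the factor x - 6 appears with exponent 3: the algebraic multiplicity is 3.

rank(A - 6I) = 2, so the eigenspace has dimension 4 - 2 = 2: the geometric multiplicity is 2.

Since 2 < 3, A is not diagonalizable.

algebraic multiplicity 3, geometric multiplicity 2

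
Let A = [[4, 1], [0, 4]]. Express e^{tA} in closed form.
e^{tA} = [[e^{4*t}, t*e^{4*t}], [0, e^{4*t}]]

A has Jordan form J = [[4, 1], [0, 4]] with A = PJP^{-1}, so e^{tA} = P e^{tJ} P^{-1}.

For a Jordan block J_k(λ), e^{tJ_k(λ)} = e^{λt} · (I + tN + t^2 N^2/2! + ... + t^{k-1} N^{k-1}/(k-1)!) where N is the nilpotent superdiagonal part.

Assembling the blocks and conjugating back gives the entries of e^{tA} as shown above.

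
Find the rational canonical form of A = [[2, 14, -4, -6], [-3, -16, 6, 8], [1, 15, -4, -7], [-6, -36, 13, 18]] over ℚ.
The invariant factors of A (the non-unit diagonal entries of the Smith normal form of xI - A over ℚ[x]) are x(x^3 - x + 4), each dividing the next. The characteristic polynomial is their product, x(x^3 - x + 4).

The rational canonical form is the block-diagonal matrix of companion matrices C(f_i):
R = [[0, 0, 0, 0], [1, 0, 0, -4], [0, 1, 0, 1], [0, 0, 1, 0]].

Note the characteristic polynomial does not split into linear factors over ℚ, so A has no Jordan form over ℚ; the rational canonical form exists over any field.

R = [[0, 0, 0, 0], [1, 0, 0, -4], [0, 1, 0, 1], [0, 0, 1, 0]]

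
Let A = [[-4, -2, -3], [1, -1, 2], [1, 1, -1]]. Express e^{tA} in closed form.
A has Jordan form J = [[-2, 1, 0], [0, -2, 1], [0, 0, -2]] with A = PJP^{-1}, so e^{tA} = P e^{tJ} P^{-1}.

For a Jordan block J_k(λ), e^{tJ_k(λ)} = e^{λt} · (I + tN + t^2 N^2/2! + ... + t^{k-1} N^{k-1}/(k-1)!) where N is the nilpotent superdiagonal part.

Assembling the blocks and conjugating back gives the entries of e^{tA} as shown above.

e^{tA} = [[(-t^2 - 4*t + 2)*e^{-2*t}/2, t*(-t - 4)*e^{-2*t}/2, t*(-t - 6)*e^{-2*t}/2], [t*(t + 2)*e^{-2*t}/2, (t^2/2 + t + 1)*e^{-2*t}, t*(t + 4)*e^{-2*t}/2], [t*e^{-2*t}, t*e^{-2*t}, (t + 1)*e^{-2*t}]]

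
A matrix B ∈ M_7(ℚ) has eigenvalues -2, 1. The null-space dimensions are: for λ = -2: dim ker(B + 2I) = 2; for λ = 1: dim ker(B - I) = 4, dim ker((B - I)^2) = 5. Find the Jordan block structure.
λ = -2: successive nullity increments [2] count blocks of size ≥ k; block sizes are [1, 1].
λ = 1: successive nullity increments [4, 1] count blocks of size ≥ k; block sizes are [2, 1, 1, 1].

Jordan blocks: (-2, 1), (-2, 1), (1, 2), (1, 1), (1, 1), (1, 1)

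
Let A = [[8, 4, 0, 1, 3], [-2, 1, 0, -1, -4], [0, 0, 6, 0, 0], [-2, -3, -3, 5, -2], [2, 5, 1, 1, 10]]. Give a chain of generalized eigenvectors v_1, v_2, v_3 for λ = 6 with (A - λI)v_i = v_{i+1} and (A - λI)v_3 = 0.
v_1 = [[0, 0, 1, -1, 0]]^T, v_2 = [[-1, 1, 0, -2, 0]]^T, v_3 = [[0, -1, 0, 1, 1]]^T

We seek v_1 ∈ ker((A - 6I)^3) \ ker((A - 6I)^2), then set v_{i+1} = (A - 6I) v_i.

One such chain is v_1 = [[0, 0, 1, -1, 0]]^T, v_2 = [[-1, 1, 0, -2, 0]]^T, v_3 = [[0, -1, 0, 1, 1]]^T. Check: (A - 6I) v_3 = [[0, 0, 0, 0, 0]]^T = 0.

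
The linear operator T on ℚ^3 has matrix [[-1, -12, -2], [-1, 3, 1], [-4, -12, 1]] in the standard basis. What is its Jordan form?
The characteristic polynomial is det(xI - A) = (x - 3)^2(x + 3), so the eigenvalues are -3 (algebraic multiplicity 1), 3 (algebraic multiplicity 2).

For λ = -3: algebraic multiplicity 1 gives one 1×1 block.

For λ = 3: rank(A - 3I) = 2, rank((A - 3I)^2) = 1. The eigenspace has dimension 3 - 2 = 1, so there is 1 Jordan block; the rank sequence gives block sizes [2].

Assembling the blocks gives the Jordan form J above.

J = [[-3, 0, 0], [0, 3, 1], [0, 0, 3]]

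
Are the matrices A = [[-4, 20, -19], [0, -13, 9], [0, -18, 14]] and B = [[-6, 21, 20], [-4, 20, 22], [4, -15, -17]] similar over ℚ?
Yes.

Two matrices over a field are similar if and only if they have the same invariant factors.

Both A and B have characteristic polynomial (x - 5)(x + 4)^2 and minimal polynomial (x - 5)(x + 4)^2. Computing further, both have invariant factors (x - 5)(x + 4)^2. Hence A and B are similar.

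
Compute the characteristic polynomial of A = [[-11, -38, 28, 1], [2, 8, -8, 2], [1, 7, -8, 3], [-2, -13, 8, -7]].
xI - A = [[x + 11, 38, -28, -1], [-2, x - 8, 8, -2], [-1, -7, x + 8, -3], [2, 13, -8, x + 7]].

Expanding det(xI - A) along the first row:
det(xI - A) = + (x + 11)·det([[x - 8, 8, -2], [-7, x + 8, -3], [13, -8, x + 7]]) - (38)·det([[-2, 8, -2], [-1, x + 8, -3], [2, -8, x + 7]]) + (-28)·det([[-2, x - 8, -2], [-1, -7, -3], [2, 13, x + 7]]) - (-1)·det([[-2, x - 8, 8], [-1, -7, x + 8], [2, 13, -8]]).

Evaluating gives χ_A(x) = x^4 + 18x^3 + 121x^2 + 360x + 400 = (x + 4)^2(x + 5)^2.

χ_A(x) = (x + 4)^2(x + 5)^2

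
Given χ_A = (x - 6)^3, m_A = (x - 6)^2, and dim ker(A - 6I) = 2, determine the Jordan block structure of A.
Jordan blocks: (6, 2), (6, 1)

λ = 6: algebraic multiplicity 3 (exponent in χ_A), largest block size 2 (exponent in m_A), 2 blocks (geometric multiplicity). These force block sizes [2, 1].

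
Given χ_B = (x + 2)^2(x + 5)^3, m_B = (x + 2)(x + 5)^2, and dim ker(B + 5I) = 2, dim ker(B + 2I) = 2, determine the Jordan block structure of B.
Jordan blocks: (-5, 2), (-5, 1), (-2, 1), (-2, 1)

λ = -5: algebraic multiplicity 3 (exponent in χ_B), largest block size 2 (exponent in m_B), 2 blocks (geometric multiplicity). These force block sizes [2, 1].
λ = -2: algebraic multiplicity 2 (exponent in χ_B), largest block size 1 (exponent in m_B), 2 blocks (geometric multiplicity). These force block sizes [1, 1].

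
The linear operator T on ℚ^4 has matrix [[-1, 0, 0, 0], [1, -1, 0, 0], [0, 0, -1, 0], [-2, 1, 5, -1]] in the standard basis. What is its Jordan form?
The characteristic polynomial is det(xI - A) = (x + 1)^4, so the eigenvalues are -1 (algebraic multiplicity 4).

For λ = -1: rank(A + I) = 2, rank((A + I)^2) = 1, rank((A + I)^3) = 0. The eigenspace has dimension 4 - 2 = 2, so there are 2 Jordan blocks; the rank sequence gives block sizes [3, 1].

Assembling the blocks gives the Jordan form J above.

J = [[-1, 1, 0, 0], [0, -1, 1, 0], [0, 0, -1, 0], [0, 0, 0, -1]]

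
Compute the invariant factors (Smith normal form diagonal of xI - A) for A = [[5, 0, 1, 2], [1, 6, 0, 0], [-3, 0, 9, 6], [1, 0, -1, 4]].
x - 6, (x - 6)^3

The Jordan structure of A has elementary divisors (x - 6)^3, (x - 6). Arranging the block sizes at each eigenvalue in decreasing order and taking row products gives the invariant factors.

Invariant factors (smallest first, each dividing the next): x - 6, (x - 6)^3.

Check: the last factor (x - 6)^3 is the minimal polynomial, and the product (x - 6)^4 is the characteristic polynomial.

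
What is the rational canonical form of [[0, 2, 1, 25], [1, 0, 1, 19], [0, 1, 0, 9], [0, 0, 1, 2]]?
The invariant factors of A (the non-unit diagonal entries of the Smith normal form of xI - A over ℚ[x]) are (x - 5)(x + 1)^3, each dividing the next. The characteristic polynomial is their product, (x - 5)(x + 1)^3.

The rational canonical form is the block-diagonal matrix of companion matrices C(f_i):
R = [[0, 0, 0, 5], [1, 0, 0, 14], [0, 1, 0, 12], [0, 0, 1, 2]].

R = [[0, 0, 0, 5], [1, 0, 0, 14], [0, 1, 0, 12], [0, 0, 1, 2]]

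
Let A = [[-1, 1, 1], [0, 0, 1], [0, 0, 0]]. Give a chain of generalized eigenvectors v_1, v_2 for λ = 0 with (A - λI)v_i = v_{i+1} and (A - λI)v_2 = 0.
v_1 = [[-1, -1, 1]]^T, v_2 = [[1, 1, 0]]^T

We seek v_1 ∈ ker(A^2) \ ker(A), then set v_{i+1} = A v_i.

One such chain is v_1 = [[-1, -1, 1]]^T, v_2 = [[1, 1, 0]]^T. Check: A v_2 = [[0, 0, 0]]^T = 0.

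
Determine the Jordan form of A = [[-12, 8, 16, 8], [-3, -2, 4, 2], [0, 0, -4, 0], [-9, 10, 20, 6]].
J = [[-4, 1, 0, 0], [0, -4, 0, 0], [0, 0, -4, 0], [0, 0, 0, 0]]

The characteristic polynomial is det(xI - A) = x(x + 4)^3, so the eigenvalues are -4 (algebraic multiplicity 3), 0 (algebraic multiplicity 1).

For λ = -4: rank(A + 4I) = 2, rank((A + 4I)^2) = 1. The eigenspace has dimension 4 - 2 = 2, so there are 2 Jordan blocks; the rank sequence gives block sizes [2, 1].

For λ = 0: algebraic multiplicity 1 gives one 1×1 block.

Assembling the blocks gives the Jordan form J above.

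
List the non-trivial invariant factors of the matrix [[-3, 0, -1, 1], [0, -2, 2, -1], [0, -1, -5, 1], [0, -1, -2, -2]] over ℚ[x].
The Jordan structure of A has elementary divisors (x + 3)^2, (x + 3)^2. Arranging the block sizes at each eigenvalue in decreasing order and taking row products gives the invariant factors.

Invariant factors (smallest first, each dividing the next): (x + 3)^2, (x + 3)^2.

Check: the last factor (x + 3)^2 is the minimal polynomial, and the product (x + 3)^4 is the characteristic polynomial.

(x + 3)^2, (x + 3)^2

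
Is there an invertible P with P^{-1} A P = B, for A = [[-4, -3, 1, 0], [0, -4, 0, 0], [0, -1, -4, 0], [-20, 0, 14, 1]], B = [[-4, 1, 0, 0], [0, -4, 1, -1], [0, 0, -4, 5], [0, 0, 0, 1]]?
Two matrices over a field are similar if and only if they have the same invariant factors.

Both A and B have characteristic polynomial (x - 1)(x + 4)^3 and minimal polynomial (x - 1)(x + 4)^3. Computing further, both have invariant factors (x - 1)(x + 4)^3. Hence A and B are similar.

Yes.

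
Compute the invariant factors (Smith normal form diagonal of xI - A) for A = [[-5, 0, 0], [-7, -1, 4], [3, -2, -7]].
(x + 3)(x + 5)^2

The Jordan structure of A has elementary divisors (x + 5)^2, (x + 3). Arranging the block sizes at each eigenvalue in decreasing order and taking row products gives the invariant factors.

Invariant factors (smallest first, each dividing the next): (x + 3)(x + 5)^2.

Check: the last factor (x + 3)(x + 5)^2 is the minimal polynomial, and the product (x + 3)(x + 5)^2 is the characteristic polynomial.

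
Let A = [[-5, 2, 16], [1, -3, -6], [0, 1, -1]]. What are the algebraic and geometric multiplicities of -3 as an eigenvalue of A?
algebraic multiplicity 3, geometric multiplicity 1

The characteristic polynomial is (x + 3)^3, so the factor x + 3 appears with exponent 3: the algebraic multiplicity is 3.

rank(A + 3I) = 2, so the eigenspace has dimension 3 - 2 = 1: the geometric multiplicity is 1.

Since 1 < 3, A is not diagonalizable.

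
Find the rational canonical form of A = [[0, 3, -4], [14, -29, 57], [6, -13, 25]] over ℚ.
R = [[0, 0, 8], [1, 0, 2], [0, 1, -4]]

The invariant factors of A (the non-unit diagonal entries of the Smith normal form of xI - A over ℚ[x]) are (x + 4)(x^2 - 2), each dividing the next. The characteristic polynomial is their product, (x + 4)(x^2 - 2).

The rational canonical form is the block-diagonal matrix of companion matrices C(f_i):
R = [[0, 0, 8], [1, 0, 2], [0, 1, -4]].

Note the characteristic polynomial does not split into linear factors over ℚ, so A has no Jordan form over ℚ; the rational canonical form exists over any field.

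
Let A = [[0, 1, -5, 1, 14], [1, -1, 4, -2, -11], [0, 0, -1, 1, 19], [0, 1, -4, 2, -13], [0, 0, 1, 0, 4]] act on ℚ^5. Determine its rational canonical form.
The invariant factors of A (the non-unit diagonal entries of the Smith normal form of xI - A over ℚ[x]) are (x - 6)(x^2 + x - 3)^2, each dividing the next. The characteristic polynomial is their product, (x - 6)(x^2 + x - 3)^2.

The rational canonical form is the block-diagonal matrix of companion matrices C(f_i):
R = [[0, 0, 0, 0, 54], [1, 0, 0, 0, -45], [0, 1, 0, 0, -24], [0, 0, 1, 0, 17], [0, 0, 0, 1, 4]].

Note the characteristic polynomial does not split into linear factors over ℚ, so A has no Jordan form over ℚ; the rational canonical form exists over any field.

R = [[0, 0, 0, 0, 54], [1, 0, 0, 0, -45], [0, 1, 0, 0, -24], [0, 0, 1, 0, 17], [0, 0, 0, 1, 4]]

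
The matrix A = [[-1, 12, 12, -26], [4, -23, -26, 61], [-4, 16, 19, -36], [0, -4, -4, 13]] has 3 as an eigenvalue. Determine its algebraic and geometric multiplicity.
The characteristic polynomial is (x - 3)^3(x + 1), so the factor x - 3 appears with exponent 3: the algebraic multiplicity is 3.

rank(A - 3I) = 2, so the eigenspace has dimension 4 - 2 = 2: the geometric multiplicity is 2.

Since 2 < 3, A is not diagonalizable.

algebraic multiplicity 3, geometric multiplicity 2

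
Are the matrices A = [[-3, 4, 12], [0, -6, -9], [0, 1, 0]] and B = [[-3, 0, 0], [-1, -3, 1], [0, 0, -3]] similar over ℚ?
Yes.

Two matrices over a field are similar if and only if they have the same invariant factors.

Both A and B have characteristic polynomial (x + 3)^3 and minimal polynomial (x + 3)^2. Computing further, both have invariant factors x + 3, (x + 3)^2. Hence A and B are similar.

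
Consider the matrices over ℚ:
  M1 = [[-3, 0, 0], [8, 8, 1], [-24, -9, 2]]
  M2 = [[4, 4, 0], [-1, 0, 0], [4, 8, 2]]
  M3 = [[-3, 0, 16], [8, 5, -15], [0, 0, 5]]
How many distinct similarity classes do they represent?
2 classes: {M1, M3}, {M2}

Characteristic polynomials: χ_{M1} = (x - 5)^2(x + 3), χ_{M2} = (x - 2)^3, χ_{M3} = (x - 5)^2(x + 3).

{M1, M3}: invariant factors (x - 5)^2(x + 3).

{M2}: invariant factors x - 2, (x - 2)^2.

Matrices are similar if and only if their invariant-factor lists agree; the partition into similarity classes is {M1, M3}, {M2}.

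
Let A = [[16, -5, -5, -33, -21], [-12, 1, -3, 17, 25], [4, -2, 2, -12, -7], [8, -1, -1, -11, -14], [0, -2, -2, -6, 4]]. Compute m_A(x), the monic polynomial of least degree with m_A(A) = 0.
The characteristic polynomial factors as x^2(x - 4)^3. The minimal polynomial is ∏(x - λ)^{k_λ} where k_λ is the size of the largest Jordan block at λ.

For λ = 0: rank(A) = 4, and the largest Jordan block has size 2 (the smallest k with rank(A^k) = rank(A^(k+1))).
For λ = 4: rank(A - 4I) = 3, and the largest Jordan block has size 2 (the smallest k with rank((A - 4I)^k) = rank((A - 4I)^(k+1))).

So m_A(x) = x^2(x - 4)^2.

m_A(x) = x^2(x - 4)^2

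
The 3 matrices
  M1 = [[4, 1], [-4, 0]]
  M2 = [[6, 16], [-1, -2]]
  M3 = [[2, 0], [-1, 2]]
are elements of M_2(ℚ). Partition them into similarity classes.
1 class: {M1, M2, M3}

Characteristic polynomials: χ_{M1} = (x - 2)^2, χ_{M2} = (x - 2)^2, χ_{M3} = (x - 2)^2.

{M1, M2, M3}: invariant factors (x - 2)^2.

Matrices are similar if and only if their invariant-factor lists agree; the partition into similarity classes is {M1, M2, M3}.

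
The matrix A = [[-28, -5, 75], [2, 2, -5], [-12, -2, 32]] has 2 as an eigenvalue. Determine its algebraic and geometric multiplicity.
The characteristic polynomial is (x - 2)^3, so the factor x - 2 appears with exponent 3: the algebraic multiplicity is 3.

rank(A - 2I) = 2, so the eigenspace has dimension 3 - 2 = 1: the geometric multiplicity is 1.

Since 1 < 3, A is not diagonalizable.

algebraic multiplicity 3, geometric multiplicity 1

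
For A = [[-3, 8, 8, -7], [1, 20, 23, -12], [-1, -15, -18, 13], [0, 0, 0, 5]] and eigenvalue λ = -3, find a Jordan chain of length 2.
We seek v_1 ∈ ker((A + 3I)^2) \ ker(A + 3I), then set v_{i+1} = (A + 3I) v_i.

One such chain is v_1 = [[-1, -2, 2, 0]]^T, v_2 = [[0, -1, 1, 0]]^T. Check: (A + 3I) v_2 = [[0, 0, 0, 0]]^T = 0.

v_1 = [[-1, -2, 2, 0]]^T, v_2 = [[0, -1, 1, 0]]^T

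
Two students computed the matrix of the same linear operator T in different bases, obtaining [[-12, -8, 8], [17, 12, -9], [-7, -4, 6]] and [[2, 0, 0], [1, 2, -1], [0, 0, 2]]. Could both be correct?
No.

Both have characteristic polynomial (x - 2)^3, but the minimal polynomial of A is (x - 2)^3 while the minimal polynomial of B is (x - 2)^2. The minimal polynomial is a similarity invariant, so A and B are not similar.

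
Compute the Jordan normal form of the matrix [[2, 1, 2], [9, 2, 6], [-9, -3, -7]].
The characteristic polynomial is det(xI - A) = (x + 1)^3, so the eigenvalues are -1 (algebraic multiplicity 3).

For λ = -1: rank(A + I) = 1, rank((A + I)^2) = 0. The eigenspace has dimension 3 - 1 = 2, so there are 2 Jordan blocks; the rank sequence gives block sizes [2, 1].

Assembling the blocks gives the Jordan form J above.

J = [[-1, 1, 0], [0, -1, 0], [0, 0, -1]]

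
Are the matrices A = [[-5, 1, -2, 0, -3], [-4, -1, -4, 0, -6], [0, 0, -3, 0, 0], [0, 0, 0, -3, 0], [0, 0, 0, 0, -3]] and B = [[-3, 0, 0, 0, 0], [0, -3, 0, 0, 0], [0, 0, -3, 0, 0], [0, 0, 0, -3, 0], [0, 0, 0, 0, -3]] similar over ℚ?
No.

Both have characteristic polynomial (x + 3)^5, but the minimal polynomial of A is (x + 3)^2 while the minimal polynomial of B is x + 3. The minimal polynomial is a similarity invariant, so A and B are not similar.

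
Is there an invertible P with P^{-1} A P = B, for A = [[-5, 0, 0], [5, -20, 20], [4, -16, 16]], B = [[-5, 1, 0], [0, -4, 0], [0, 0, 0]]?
Two matrices over a field are similar if and only if they have the same invariant factors.

Both A and B have characteristic polynomial x(x + 4)(x + 5) and minimal polynomial x(x + 4)(x + 5). Computing further, both have invariant factors x(x + 4)(x + 5). Hence A and B are similar.

Yes.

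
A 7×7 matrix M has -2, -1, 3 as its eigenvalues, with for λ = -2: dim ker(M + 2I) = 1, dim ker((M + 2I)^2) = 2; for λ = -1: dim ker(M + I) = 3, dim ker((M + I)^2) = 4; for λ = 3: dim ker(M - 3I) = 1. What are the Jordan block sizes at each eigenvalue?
Jordan blocks: (-2, 2), (-1, 2), (-1, 1), (-1, 1), (3, 1)

λ = -2: successive nullity increments [1, 1] count blocks of size ≥ k; block sizes are [2].
λ = -1: successive nullity increments [3, 1] count blocks of size ≥ k; block sizes are [2, 1, 1].
λ = 3: successive nullity increments [1] count blocks of size ≥ k; block sizes are [1].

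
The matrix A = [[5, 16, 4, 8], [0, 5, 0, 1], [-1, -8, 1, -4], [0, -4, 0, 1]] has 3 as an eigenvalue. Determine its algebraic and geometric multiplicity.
algebraic multiplicity 4, geometric multiplicity 2

The characteristic polynomial is (x - 3)^4, so the factor x - 3 appears with exponent 4: the algebraic multiplicity is 4.

rank(A - 3I) = 2, so the eigenspace has dimension 4 - 2 = 2: the geometric multiplicity is 2.

Since 2 < 4, A is not diagonalizable.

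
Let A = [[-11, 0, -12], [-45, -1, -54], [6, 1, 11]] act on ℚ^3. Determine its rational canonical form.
R = [[0, 0, -5], [1, 0, -5], [0, 1, -1]]

The invariant factors of A (the non-unit diagonal entries of the Smith normal form of xI - A over ℚ[x]) are (x + 1)(x^2 + 5), each dividing the next. The characteristic polynomial is their product, (x + 1)(x^2 + 5).

The rational canonical form is the block-diagonal matrix of companion matrices C(f_i):
R = [[0, 0, -5], [1, 0, -5], [0, 1, -1]].

Note the characteristic polynomial does not split into linear factors over ℚ, so A has no Jordan form over ℚ; the rational canonical form exists over any field.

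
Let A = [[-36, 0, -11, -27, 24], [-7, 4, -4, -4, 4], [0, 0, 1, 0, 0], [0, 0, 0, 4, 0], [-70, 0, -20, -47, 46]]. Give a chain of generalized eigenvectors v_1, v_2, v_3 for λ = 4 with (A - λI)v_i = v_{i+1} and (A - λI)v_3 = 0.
v_1 = [[3, 1, 0, 1, 6]]^T, v_2 = [[-3, -1, 0, 0, -5]]^T, v_3 = [[0, 1, 0, 0, 0]]^T

We seek v_1 ∈ ker((A - 4I)^3) \ ker((A - 4I)^2), then set v_{i+1} = (A - 4I) v_i.

One such chain is v_1 = [[3, 1, 0, 1, 6]]^T, v_2 = [[-3, -1, 0, 0, -5]]^T, v_3 = [[0, 1, 0, 0, 0]]^T. Check: (A - 4I) v_3 = [[0, 0, 0, 0, 0]]^T = 0.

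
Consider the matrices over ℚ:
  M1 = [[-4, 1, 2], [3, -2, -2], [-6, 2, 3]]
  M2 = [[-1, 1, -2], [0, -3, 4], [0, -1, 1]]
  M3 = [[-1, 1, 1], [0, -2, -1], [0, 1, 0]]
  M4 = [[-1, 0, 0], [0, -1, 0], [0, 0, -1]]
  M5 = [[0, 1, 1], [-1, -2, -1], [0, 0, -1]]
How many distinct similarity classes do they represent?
Characteristic polynomials: χ_{M1} = (x + 1)^3, χ_{M2} = (x + 1)^3, χ_{M3} = (x + 1)^3, χ_{M4} = (x + 1)^3, χ_{M5} = (x + 1)^3.

{M1, M2, M3, M5}: invariant factors x + 1, (x + 1)^2.

{M4}: invariant factors x + 1, x + 1, x + 1.

Matrices are similar if and only if their invariant-factor lists agree; the partition into similarity classes is {M1, M2, M3, M5}, {M4}.

2 classes: {M1, M2, M3, M5}, {M4}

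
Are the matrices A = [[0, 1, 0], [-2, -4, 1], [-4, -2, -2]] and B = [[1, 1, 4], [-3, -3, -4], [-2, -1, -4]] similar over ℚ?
Two matrices over a field are similar if and only if they have the same invariant factors.

Both A and B have characteristic polynomial (x + 2)^3 and minimal polynomial (x + 2)^3. Computing further, both have invariant factors (x + 2)^3. Hence A and B are similar.

Yes.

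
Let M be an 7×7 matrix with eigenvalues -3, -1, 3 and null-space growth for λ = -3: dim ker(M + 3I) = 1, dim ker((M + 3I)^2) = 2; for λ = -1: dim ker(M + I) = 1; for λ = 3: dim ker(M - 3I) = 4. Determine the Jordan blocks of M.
λ = -3: successive nullity increments [1, 1] count blocks of size ≥ k; block sizes are [2].
λ = -1: successive nullity increments [1] count blocks of size ≥ k; block sizes are [1].
λ = 3: successive nullity increments [4] count blocks of size ≥ k; block sizes are [1, 1, 1, 1].

Jordan blocks: (-3, 2), (-1, 1), (3, 1), (3, 1), (3, 1), (3, 1)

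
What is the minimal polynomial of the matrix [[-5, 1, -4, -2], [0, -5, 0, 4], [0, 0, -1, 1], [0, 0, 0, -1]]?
The characteristic polynomial factors as (x + 1)^2(x + 5)^2. The minimal polynomial is ∏(x - λ)^{k_λ} where k_λ is the size of the largest Jordan block at λ.

For λ = -5: rank(A + 5I) = 3, and the largest Jordan block has size 2 (the smallest k with rank((A + 5I)^k) = rank((A + 5I)^(k+1))).
For λ = -1: rank(A + I) = 3, and the largest Jordan block has size 2 (the smallest k with rank((A + I)^k) = rank((A + I)^(k+1))).

So m_A(x) = (x + 1)^2(x + 5)^2.

m_A(x) = (x + 1)^2(x + 5)^2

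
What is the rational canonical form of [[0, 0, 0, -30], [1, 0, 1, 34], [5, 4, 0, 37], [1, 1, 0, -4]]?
The invariant factors of A (the non-unit diagonal entries of the Smith normal form of xI - A over ℚ[x]) are (x - 2)(x + 3)(x^2 + 3x - 5), each dividing the next. The characteristic polynomial is their product, (x - 2)(x + 3)(x^2 + 3x - 5).

The rational canonical form is the block-diagonal matrix of companion matrices C(f_i):
R = [[0, 0, 0, -30], [1, 0, 0, 23], [0, 1, 0, 8], [0, 0, 1, -4]].

Note the characteristic polynomial does not split into linear factors over ℚ, so A has no Jordan form over ℚ; the rational canonical form exists over any field.

R = [[0, 0, 0, -30], [1, 0, 0, 23], [0, 1, 0, 8], [0, 0, 1, -4]]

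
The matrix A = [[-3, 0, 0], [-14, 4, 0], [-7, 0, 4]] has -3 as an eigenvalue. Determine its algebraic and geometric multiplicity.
algebraic multiplicity 1, geometric multiplicity 1

The characteristic polynomial is (x - 4)^2(x + 3), so the factor x + 3 appears with exponent 1: the algebraic multiplicity is 1.

rank(A + 3I) = 2, so the eigenspace has dimension 3 - 2 = 1: the geometric multiplicity is 1.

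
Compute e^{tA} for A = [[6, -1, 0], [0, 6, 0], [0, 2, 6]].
A has Jordan form J = [[6, 1, 0], [0, 6, 0], [0, 0, 6]] with A = PJP^{-1}, so e^{tA} = P e^{tJ} P^{-1}.

For a Jordan block J_k(λ), e^{tJ_k(λ)} = e^{λt} · (I + tN + t^2 N^2/2! + ... + t^{k-1} N^{k-1}/(k-1)!) where N is the nilpotent superdiagonal part.

Assembling the blocks and conjugating back gives the entries of e^{tA} as shown above.

e^{tA} = [[e^{6*t}, -t*e^{6*t}, 0], [0, e^{6*t}, 0], [0, 2*t*e^{6*t}, e^{6*t}]]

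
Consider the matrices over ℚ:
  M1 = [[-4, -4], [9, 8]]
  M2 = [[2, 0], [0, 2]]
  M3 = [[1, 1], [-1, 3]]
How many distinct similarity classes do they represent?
2 classes: {M1, M3}, {M2}

Characteristic polynomials: χ_{M1} = (x - 2)^2, χ_{M2} = (x - 2)^2, χ_{M3} = (x - 2)^2.

{M1, M3}: invariant factors (x - 2)^2.

{M2}: invariant factors x - 2, x - 2.

Matrices are similar if and only if their invariant-factor lists agree; the partition into similarity classes is {M1, M3}, {M2}.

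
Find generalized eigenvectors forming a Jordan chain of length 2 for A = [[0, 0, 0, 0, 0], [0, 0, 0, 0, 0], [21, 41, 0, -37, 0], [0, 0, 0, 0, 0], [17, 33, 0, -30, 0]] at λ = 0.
We seek v_1 ∈ ker(A^2) \ ker(A), then set v_{i+1} = A v_i.

One such chain is v_1 = [[2, -1, -1, 0, 1]]^T, v_2 = [[0, 0, 1, 0, 1]]^T. Check: A v_2 = [[0, 0, 0, 0, 0]]^T = 0.

v_1 = [[2, -1, -1, 0, 1]]^T, v_2 = [[0, 0, 1, 0, 1]]^T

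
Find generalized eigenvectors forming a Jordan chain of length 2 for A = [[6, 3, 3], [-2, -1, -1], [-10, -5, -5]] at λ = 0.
v_1 = [[0, 1, 0]]^T, v_2 = [[3, -1, -5]]^T

We seek v_1 ∈ ker(A^2) \ ker(A), then set v_{i+1} = A v_i.

One such chain is v_1 = [[0, 1, 0]]^T, v_2 = [[3, -1, -5]]^T. Check: A v_2 = [[0, 0, 0]]^T = 0.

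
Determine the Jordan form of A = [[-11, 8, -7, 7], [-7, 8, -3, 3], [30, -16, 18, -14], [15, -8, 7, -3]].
J = [[0, 0, 0, 0], [0, 4, 1, 0], [0, 0, 4, 0], [0, 0, 0, 4]]

The characteristic polynomial is det(xI - A) = x(x - 4)^3, so the eigenvalues are 0 (algebraic multiplicity 1), 4 (algebraic multiplicity 3).

For λ = 0: algebraic multiplicity 1 gives one 1×1 block.

For λ = 4: rank(A - 4I) = 2, rank((A - 4I)^2) = 1. The eigenspace has dimension 4 - 2 = 2, so there are 2 Jordan blocks; the rank sequence gives block sizes [2, 1].

Assembling the blocks gives the Jordan form J above.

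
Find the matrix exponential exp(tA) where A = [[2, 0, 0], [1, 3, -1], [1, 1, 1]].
e^{tA} = [[e^{2*t}, 0, 0], [t*e^{2*t}, (t + 1)*e^{2*t}, -t*e^{2*t}], [t*e^{2*t}, t*e^{2*t}, (1 - t)*e^{2*t}]]

A has Jordan form J = [[2, 1, 0], [0, 2, 0], [0, 0, 2]] with A = PJP^{-1}, so e^{tA} = P e^{tJ} P^{-1}.

For a Jordan block J_k(λ), e^{tJ_k(λ)} = e^{λt} · (I + tN + t^2 N^2/2! + ... + t^{k-1} N^{k-1}/(k-1)!) where N is the nilpotent superdiagonal part.

Assembling the blocks and conjugating back gives the entries of e^{tA} as shown above.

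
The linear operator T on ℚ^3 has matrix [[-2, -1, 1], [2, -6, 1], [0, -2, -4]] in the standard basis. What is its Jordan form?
J = [[-4, 1, 0], [0, -4, 1], [0, 0, -4]]

The characteristic polynomial is det(xI - A) = (x + 4)^3, so the eigenvalues are -4 (algebraic multiplicity 3).

For λ = -4: rank(A + 4I) = 2, rank((A + 4I)^2) = 1, rank((A + 4I)^3) = 0. The eigenspace has dimension 3 - 2 = 1, so there is 1 Jordan block; the rank sequence gives block sizes [3].

Assembling the blocks gives the Jordan form J above.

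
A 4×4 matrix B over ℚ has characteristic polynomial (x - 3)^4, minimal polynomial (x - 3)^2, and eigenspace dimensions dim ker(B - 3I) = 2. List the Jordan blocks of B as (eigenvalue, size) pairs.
Jordan blocks: (3, 2), (3, 2)

λ = 3: algebraic multiplicity 4 (exponent in χ_B), largest block size 2 (exponent in m_B), 2 blocks (geometric multiplicity). These force block sizes [2, 2].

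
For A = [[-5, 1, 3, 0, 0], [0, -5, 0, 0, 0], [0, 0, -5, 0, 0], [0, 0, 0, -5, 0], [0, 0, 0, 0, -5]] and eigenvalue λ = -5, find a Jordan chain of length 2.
We seek v_1 ∈ ker((A + 5I)^2) \ ker(A + 5I), then set v_{i+1} = (A + 5I) v_i.

One such chain is v_1 = [[0, 1, 0, -3, 1]]^T, v_2 = [[1, 0, 0, 0, 0]]^T. Check: (A + 5I) v_2 = [[0, 0, 0, 0, 0]]^T = 0.

v_1 = [[0, 1, 0, -3, 1]]^T, v_2 = [[1, 0, 0, 0, 0]]^T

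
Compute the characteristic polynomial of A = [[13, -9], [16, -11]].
xI - A = [[x - 13, 9], [-16, x + 11]].

Expanding det(xI - A) along the first row:
det(xI - A) = + (x - 13)·det([[x + 11]]) - (9)·det([[-16]]).

Evaluating gives χ_A(x) = x^2 - 2x + 1 = (x - 1)^2.

χ_A(x) = (x - 1)^2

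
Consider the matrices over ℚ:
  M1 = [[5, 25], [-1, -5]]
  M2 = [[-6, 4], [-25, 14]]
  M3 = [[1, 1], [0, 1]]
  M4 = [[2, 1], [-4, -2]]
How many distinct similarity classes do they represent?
3 classes: {M1, M4}, {M2}, {M3}

Characteristic polynomials: χ_{M1} = x^2, χ_{M2} = (x - 4)^2, χ_{M3} = (x - 1)^2, χ_{M4} = x^2.

{M1, M4}: invariant factors x^2.

{M2}: invariant factors (x - 4)^2.

{M3}: invariant factors (x - 1)^2.

Matrices are similar if and only if their invariant-factor lists agree; the partition into similarity classes is {M1, M4}, {M2}, {M3}.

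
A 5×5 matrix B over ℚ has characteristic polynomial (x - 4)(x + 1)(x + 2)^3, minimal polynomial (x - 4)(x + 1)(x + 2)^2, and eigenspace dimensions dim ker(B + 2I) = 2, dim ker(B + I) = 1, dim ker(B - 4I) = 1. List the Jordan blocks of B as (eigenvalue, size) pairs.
λ = -2: algebraic multiplicity 3 (exponent in χ_B), largest block size 2 (exponent in m_B), 2 blocks (geometric multiplicity). These force block sizes [2, 1].
λ = -1: algebraic multiplicity 1 (exponent in χ_B), largest block size 1 (exponent in m_B), 1 block (geometric multiplicity). This forces block sizes [1].
λ = 4: algebraic multiplicity 1 (exponent in χ_B), largest block size 1 (exponent in m_B), 1 block (geometric multiplicity). This forces block sizes [1].

Jordan blocks: (-2, 2), (-2, 1), (-1, 1), (4, 1)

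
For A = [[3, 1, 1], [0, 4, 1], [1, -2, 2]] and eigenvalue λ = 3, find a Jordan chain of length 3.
We seek v_1 ∈ ker((A - 3I)^3) \ ker((A - 3I)^2), then set v_{i+1} = (A - 3I) v_i.

One such chain is v_1 = [[1, 0, 0]]^T, v_2 = [[0, 0, 1]]^T, v_3 = [[1, 1, -1]]^T. Check: (A - 3I) v_3 = [[0, 0, 0]]^T = 0.

v_1 = [[1, 0, 0]]^T, v_2 = [[0, 0, 1]]^T, v_3 = [[1, 1, -1]]^T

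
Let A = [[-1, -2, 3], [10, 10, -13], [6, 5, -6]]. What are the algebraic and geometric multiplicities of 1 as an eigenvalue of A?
The characteristic polynomial is (x - 1)^3, so the factor x - 1 appears with exponent 3: the algebraic multiplicity is 3.

rank(A - I) = 2, so the eigenspace has dimension 3 - 2 = 1: the geometric multiplicity is 1.

Since 1 < 3, A is not diagonalizable.

algebraic multiplicity 3, geometric multiplicity 1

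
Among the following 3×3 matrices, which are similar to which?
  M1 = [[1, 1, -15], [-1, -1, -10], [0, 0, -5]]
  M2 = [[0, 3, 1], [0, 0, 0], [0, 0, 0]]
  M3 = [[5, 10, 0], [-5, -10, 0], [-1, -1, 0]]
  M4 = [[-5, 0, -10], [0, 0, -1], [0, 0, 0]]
2 classes: {M1, M3, M4}, {M2}

Characteristic polynomials: χ_{M1} = x^2(x + 5), χ_{M2} = x^3, χ_{M3} = x^2(x + 5), χ_{M4} = x^2(x + 5).

{M1, M3, M4}: invariant factors x^2(x + 5).

{M2}: invariant factors x, x^2.

Matrices are similar if and only if their invariant-factor lists agree; the partition into similarity classes is {M1, M3, M4}, {M2}.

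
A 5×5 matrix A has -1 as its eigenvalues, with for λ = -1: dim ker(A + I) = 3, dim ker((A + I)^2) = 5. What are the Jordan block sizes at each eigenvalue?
λ = -1: successive nullity increments [3, 2] count blocks of size ≥ k; block sizes are [2, 2, 1].

Jordan blocks: (-1, 2), (-1, 2), (-1, 1)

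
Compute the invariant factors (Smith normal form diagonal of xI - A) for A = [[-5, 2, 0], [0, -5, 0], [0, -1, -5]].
x + 5, (x + 5)^2

The Jordan structure of A has elementary divisors (x + 5)^2, (x + 5). Arranging the block sizes at each eigenvalue in decreasing order and taking row products gives the invariant factors.

Invariant factors (smallest first, each dividing the next): x + 5, (x + 5)^2.

Check: the last factor (x + 5)^2 is the minimal polynomial, and the product (x + 5)^3 is the characteristic polynomial.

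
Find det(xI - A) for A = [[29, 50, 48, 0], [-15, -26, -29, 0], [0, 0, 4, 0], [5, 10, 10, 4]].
χ_A(x) = (x - 4)^3(x + 1)

xI - A = [[x - 29, -50, -48, 0], [15, x + 26, 29, 0], [0, 0, x - 4, 0], [-5, -10, -10, x - 4]].

Expanding det(xI - A) along the first row:
det(xI - A) = + (x - 29)·det([[x + 26, 29, 0], [0, x - 4, 0], [-10, -10, x - 4]]) - (-50)·det([[15, 29, 0], [0, x - 4, 0], [-5, -10, x - 4]]) + (-48)·det([[15, x + 26, 0], [0, 0, 0], [-5, -10, x - 4]]) - (0)·det([[15, x + 26, 29], [0, 0, x - 4], [-5, -10, -10]]).

Evaluating gives χ_A(x) = x^4 - 11x^3 + 36x^2 - 16x - 64 = (x - 4)^3(x + 1).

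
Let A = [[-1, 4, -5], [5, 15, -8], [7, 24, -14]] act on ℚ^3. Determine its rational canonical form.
The invariant factors of A (the non-unit diagonal entries of the Smith normal form of xI - A over ℚ[x]) are x^3 - 4x + 1, each dividing the next. The characteristic polynomial is their product, x^3 - 4x + 1.

The rational canonical form is the block-diagonal matrix of companion matrices C(f_i):
R = [[0, 0, -1], [1, 0, 4], [0, 1, 0]].

Note the characteristic polynomial does not split into linear factors over ℚ, so A has no Jordan form over ℚ; the rational canonical form exists over any field.

R = [[0, 0, -1], [1, 0, 4], [0, 1, 0]]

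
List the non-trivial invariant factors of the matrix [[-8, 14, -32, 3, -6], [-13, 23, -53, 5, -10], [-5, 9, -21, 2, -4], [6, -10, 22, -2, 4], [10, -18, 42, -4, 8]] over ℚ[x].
x, x^2, x^2

The Jordan structure of A has elementary divisors x^2, x^2, x. Arranging the block sizes at each eigenvalue in decreasing order and taking row products gives the invariant factors.

Invariant factors (smallest first, each dividing the next): x, x^2, x^2.

Check: the last factor x^2 is the minimal polynomial, and the product x^5 is the characteristic polynomial.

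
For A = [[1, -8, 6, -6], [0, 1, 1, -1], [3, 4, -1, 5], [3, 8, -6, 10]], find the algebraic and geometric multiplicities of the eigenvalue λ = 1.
algebraic multiplicity 1, geometric multiplicity 1

The characteristic polynomial is (x - 4)(x - 3)^2(x - 1), so the factor x - 1 appears with exponent 1: the algebraic multiplicity is 1.

rank(A - I) = 3, so the eigenspace has dimension 4 - 3 = 1: the geometric multiplicity is 1.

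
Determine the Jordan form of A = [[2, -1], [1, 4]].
J = [[3, 1], [0, 3]]

The characteristic polynomial is det(xI - A) = (x - 3)^2, so the eigenvalues are 3 (algebraic multiplicity 2).

For λ = 3: rank(A - 3I) = 1, rank((A - 3I)^2) = 0. The eigenspace has dimension 2 - 1 = 1, so there is 1 Jordan block; the rank sequence gives block sizes [2].

Assembling the blocks gives the Jordan form J above.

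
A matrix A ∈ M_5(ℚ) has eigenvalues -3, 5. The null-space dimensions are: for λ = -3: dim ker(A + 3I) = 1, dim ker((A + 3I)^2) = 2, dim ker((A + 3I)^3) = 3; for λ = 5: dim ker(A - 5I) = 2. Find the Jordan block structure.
Jordan blocks: (-3, 3), (5, 1), (5, 1)

λ = -3: successive nullity increments [1, 1, 1] count blocks of size ≥ k; block sizes are [3].
λ = 5: successive nullity increments [2] count blocks of size ≥ k; block sizes are [1, 1].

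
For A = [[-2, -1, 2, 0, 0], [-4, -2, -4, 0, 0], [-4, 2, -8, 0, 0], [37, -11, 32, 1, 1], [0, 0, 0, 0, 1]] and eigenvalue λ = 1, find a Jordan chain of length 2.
v_1 = [[0, 0, 0, 1, 1]]^T, v_2 = [[0, 0, 0, 1, 0]]^T

We seek v_1 ∈ ker((A - I)^2) \ ker(A - I), then set v_{i+1} = (A - I) v_i.

One such chain is v_1 = [[0, 0, 0, 1, 1]]^T, v_2 = [[0, 0, 0, 1, 0]]^T. Check: (A - I) v_2 = [[0, 0, 0, 0, 0]]^T = 0.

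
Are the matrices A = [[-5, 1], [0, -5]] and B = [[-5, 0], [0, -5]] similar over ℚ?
Both have characteristic polynomial (x + 5)^2, but the minimal polynomial of A is (x + 5)^2 while the minimal polynomial of B is x + 5. The minimal polynomial is a similarity invariant, so A and B are not similar.

No.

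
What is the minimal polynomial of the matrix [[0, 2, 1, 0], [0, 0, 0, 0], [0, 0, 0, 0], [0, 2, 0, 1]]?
The characteristic polynomial factors as x^3(x - 1). The minimal polynomial is ∏(x - λ)^{k_λ} where k_λ is the size of the largest Jordan block at λ.

For λ = 0: rank(A) = 2, and the largest Jordan block has size 2 (the smallest k with rank(A^k) = rank(A^(k+1))).
For λ = 1: rank(A - I) = 3, and the largest Jordan block has size 1 (the smallest k with rank((A - I)^k) = rank((A - I)^(k+1))).

So m_A(x) = x^2(x - 1).

m_A(x) = x^2(x - 1)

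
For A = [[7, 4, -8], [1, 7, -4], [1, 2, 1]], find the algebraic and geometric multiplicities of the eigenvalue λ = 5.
The characteristic polynomial is (x - 5)^3, so the factor x - 5 appears with exponent 3: the algebraic multiplicity is 3.

rank(A - 5I) = 1, so the eigenspace has dimension 3 - 1 = 2: the geometric multiplicity is 2.

Since 2 < 3, A is not diagonalizable.

algebraic multiplicity 3, geometric multiplicity 2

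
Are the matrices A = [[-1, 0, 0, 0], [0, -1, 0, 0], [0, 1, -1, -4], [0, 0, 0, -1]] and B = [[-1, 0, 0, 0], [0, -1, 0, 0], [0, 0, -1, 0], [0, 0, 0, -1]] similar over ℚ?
Both have characteristic polynomial (x + 1)^4, but the minimal polynomial of A is (x + 1)^2 while the minimal polynomial of B is x + 1. The minimal polynomial is a similarity invariant, so A and B are not similar.

No.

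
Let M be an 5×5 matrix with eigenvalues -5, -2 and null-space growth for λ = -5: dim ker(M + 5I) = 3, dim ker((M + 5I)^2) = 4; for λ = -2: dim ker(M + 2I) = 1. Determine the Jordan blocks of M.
Jordan blocks: (-5, 2), (-5, 1), (-5, 1), (-2, 1)

λ = -5: successive nullity increments [3, 1] count blocks of size ≥ k; block sizes are [2, 1, 1].
λ = -2: successive nullity increments [1] count blocks of size ≥ k; block sizes are [1].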